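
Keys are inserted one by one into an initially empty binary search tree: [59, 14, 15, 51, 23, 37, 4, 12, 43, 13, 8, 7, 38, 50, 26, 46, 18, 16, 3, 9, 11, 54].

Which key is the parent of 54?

51

Resulting structure (node: left, right):
  59: L=14, R=–
  14: L=4, R=15
  15: L=–, R=51
  51: L=23, R=54
  23: L=18, R=37
  37: L=26, R=43
  4: L=3, R=12
  12: L=8, R=13
  43: L=38, R=50
  13: L=–, R=–
  8: L=7, R=9
  7: L=–, R=–
  38: L=–, R=–
  50: L=46, R=–
  26: L=–, R=–
  46: L=–, R=–
  18: L=16, R=–
  16: L=–, R=–
  3: L=–, R=–
  9: L=–, R=11
  11: L=–, R=–
  54: L=–, R=–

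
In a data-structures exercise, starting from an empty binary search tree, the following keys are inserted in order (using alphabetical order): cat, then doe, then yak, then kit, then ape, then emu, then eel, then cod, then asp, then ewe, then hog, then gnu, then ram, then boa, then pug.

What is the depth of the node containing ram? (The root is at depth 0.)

4

Insert cat: tree is empty, so cat becomes the root.
Insert doe: doe > cat → go right. Place as right child of cat.
Insert yak: yak > cat → go right; yak > doe → go right. Place as right child of doe.
Insert kit: kit > cat → go right; kit > doe → go right; kit < yak → go left. Place as left child of yak.
Insert ape: ape < cat → go left. Place as left child of cat.
Insert emu: emu > cat → go right; emu > doe → go right; emu < yak → go left; emu < kit → go left. Place as left child of kit.
Insert eel: eel > cat → go right; eel > doe → go right; eel < yak → go left; eel < kit → go left; eel < emu → go left. Place as left child of emu.
Insert cod: cod > cat → go right; cod < doe → go left. Place as left child of doe.
Insert asp: asp < cat → go left; asp > ape → go right. Place as right child of ape.
Insert ewe: ewe > cat → go right; ewe > doe → go right; ewe < yak → go left; ewe < kit → go left; ewe > emu → go right. Place as right child of emu.
Insert hog: hog > cat → go right; hog > doe → go right; hog < yak → go left; hog < kit → go left; hog > emu → go right; hog > ewe → go right. Place as right child of ewe.
Insert gnu: gnu > cat → go right; gnu > doe → go right; gnu < yak → go left; gnu < kit → go left; gnu > emu → go right; gnu > ewe → go right; gnu < hog → go left. Place as left child of hog.
Insert ram: ram > cat → go right; ram > doe → go right; ram < yak → go left; ram > kit → go right. Place as right child of kit.
Insert boa: boa < cat → go left; boa > ape → go right; boa > asp → go right. Place as right child of asp.
Insert pug: pug > cat → go right; pug > doe → go right; pug < yak → go left; pug > kit → go right; pug < ram → go left. Place as left child of ram.

Path to ram: cat → doe → yak → kit → ram, which is 4 edges.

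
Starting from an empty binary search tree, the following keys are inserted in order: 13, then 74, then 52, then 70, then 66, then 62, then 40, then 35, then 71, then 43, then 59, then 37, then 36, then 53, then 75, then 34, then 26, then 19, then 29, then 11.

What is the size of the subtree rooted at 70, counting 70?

Resulting structure (node: left, right):
  13: L=11, R=74
  74: L=52, R=75
  52: L=40, R=70
  70: L=66, R=71
  66: L=62, R=–
  62: L=59, R=–
  40: L=35, R=43
  35: L=34, R=37
  71: L=–, R=–
  43: L=–, R=–
  59: L=53, R=–
  37: L=36, R=–
  36: L=–, R=–
  53: L=–, R=–
  75: L=–, R=–
  34: L=26, R=–
  26: L=19, R=29
  19: L=–, R=–
  29: L=–, R=–
  11: L=–, R=–

Subtree rooted at 70 contains: 70, 66, 62, 59, 53, 71 — 6 nodes.

6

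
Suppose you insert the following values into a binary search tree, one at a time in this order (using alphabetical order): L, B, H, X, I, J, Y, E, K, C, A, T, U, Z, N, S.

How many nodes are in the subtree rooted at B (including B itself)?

8

L: root
B: left child of L (depth 1)
H: right child of B (depth 2)
X: right child of L (depth 1)
I: right child of H (depth 3)
J: right child of I (depth 4)
Y: right child of X (depth 2)
E: left child of H (depth 3)
K: right child of J (depth 5)
C: left child of E (depth 4)
A: left child of B (depth 2)
T: left child of X (depth 2)
U: right child of T (depth 3)
Z: right child of Y (depth 3)
N: left child of T (depth 3)
S: right child of N (depth 4)

Subtree rooted at B contains: B, A, H, E, C, I, J, K — 8 nodes.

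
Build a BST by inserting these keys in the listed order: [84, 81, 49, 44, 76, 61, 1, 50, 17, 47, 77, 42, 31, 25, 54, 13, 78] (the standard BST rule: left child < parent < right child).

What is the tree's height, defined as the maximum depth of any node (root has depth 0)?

84: root
81: left child of 84 (depth 1)
49: left child of 81 (depth 2)
44: left child of 49 (depth 3)
76: right child of 49 (depth 3)
61: left child of 76 (depth 4)
1: left child of 44 (depth 4)
50: left child of 61 (depth 5)
17: right child of 1 (depth 5)
47: right child of 44 (depth 4)
77: right child of 76 (depth 4)
42: right child of 17 (depth 6)
31: left child of 42 (depth 7)
25: left child of 31 (depth 8)
54: right child of 50 (depth 6)
13: left child of 17 (depth 6)
78: right child of 77 (depth 5)

The deepest node is 25 at depth 8.

8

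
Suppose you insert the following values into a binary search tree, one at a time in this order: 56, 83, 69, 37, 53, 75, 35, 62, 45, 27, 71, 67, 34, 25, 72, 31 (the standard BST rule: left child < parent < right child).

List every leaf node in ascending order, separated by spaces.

25 31 45 67 72

Insert 56: tree is empty, so 56 becomes the root.
Insert 83: 83 > 56 → go right. Place as right child of 56.
Insert 69: 69 > 56 → go right; 69 < 83 → go left. Place as left child of 83.
Insert 37: 37 < 56 → go left. Place as left child of 56.
Insert 53: 53 < 56 → go left; 53 > 37 → go right. Place as right child of 37.
Insert 75: 75 > 56 → go right; 75 < 83 → go left; 75 > 69 → go right. Place as right child of 69.
Insert 35: 35 < 56 → go left; 35 < 37 → go left. Place as left child of 37.
Insert 62: 62 > 56 → go right; 62 < 83 → go left; 62 < 69 → go left. Place as left child of 69.
Insert 45: 45 < 56 → go left; 45 > 37 → go right; 45 < 53 → go left. Place as left child of 53.
Insert 27: 27 < 56 → go left; 27 < 37 → go left; 27 < 35 → go left. Place as left child of 35.
Insert 71: 71 > 56 → go right; 71 < 83 → go left; 71 > 69 → go right; 71 < 75 → go left. Place as left child of 75.
Insert 67: 67 > 56 → go right; 67 < 83 → go left; 67 < 69 → go left; 67 > 62 → go right. Place as right child of 62.
Insert 34: 34 < 56 → go left; 34 < 37 → go left; 34 < 35 → go left; 34 > 27 → go right. Place as right child of 27.
Insert 25: 25 < 56 → go left; 25 < 37 → go left; 25 < 35 → go left; 25 < 27 → go left. Place as left child of 27.
Insert 72: 72 > 56 → go right; 72 < 83 → go left; 72 > 69 → go right; 72 < 75 → go left; 72 > 71 → go right. Place as right child of 71.
Insert 31: 31 < 56 → go left; 31 < 37 → go left; 31 < 35 → go left; 31 > 27 → go right; 31 < 34 → go left. Place as left child of 34.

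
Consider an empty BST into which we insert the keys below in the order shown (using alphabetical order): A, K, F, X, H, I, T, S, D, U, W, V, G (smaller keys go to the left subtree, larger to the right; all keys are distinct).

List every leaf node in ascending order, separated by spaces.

Resulting structure (node: left, right):
  A: L=–, R=K
  K: L=F, R=X
  F: L=D, R=H
  X: L=T, R=–
  H: L=G, R=I
  I: L=–, R=–
  T: L=S, R=U
  S: L=–, R=–
  D: L=–, R=–
  U: L=–, R=W
  W: L=V, R=–
  V: L=–, R=–
  G: L=–, R=–

D G I S V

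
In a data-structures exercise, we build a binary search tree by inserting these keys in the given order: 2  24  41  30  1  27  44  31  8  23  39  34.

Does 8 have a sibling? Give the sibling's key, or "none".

2: root
24: right child of 2 (depth 1)
41: right child of 24 (depth 2)
30: left child of 41 (depth 3)
1: left child of 2 (depth 1)
27: left child of 30 (depth 4)
44: right child of 41 (depth 3)
31: right child of 30 (depth 4)
8: left child of 24 (depth 2)
23: right child of 8 (depth 3)
39: right child of 31 (depth 5)
34: left child of 39 (depth 6)

8's parent is 24; the other child of 24 is 41.

41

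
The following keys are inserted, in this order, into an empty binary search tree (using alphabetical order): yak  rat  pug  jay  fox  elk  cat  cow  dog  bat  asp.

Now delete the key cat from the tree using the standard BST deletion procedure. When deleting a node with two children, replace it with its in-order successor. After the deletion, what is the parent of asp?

bat

Resulting structure (node: left, right):
  yak: L=rat, R=–
  rat: L=pug, R=–
  pug: L=jay, R=–
  jay: L=fox, R=–
  fox: L=elk, R=–
  elk: L=cat, R=–
  cat: L=bat, R=cow
  cow: L=–, R=dog
  dog: L=–, R=–
  bat: L=asp, R=–
  asp: L=–, R=–

Delete cat (two children — replace with in-order successor).
After deletion, asp's parent is bat.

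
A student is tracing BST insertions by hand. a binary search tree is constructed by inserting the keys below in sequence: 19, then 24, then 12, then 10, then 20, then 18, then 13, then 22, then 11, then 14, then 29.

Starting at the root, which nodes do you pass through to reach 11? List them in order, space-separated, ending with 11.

19: root
24: right child of 19 (depth 1)
12: left child of 19 (depth 1)
10: left child of 12 (depth 2)
20: left child of 24 (depth 2)
18: right child of 12 (depth 2)
13: left child of 18 (depth 3)
22: right child of 20 (depth 3)
11: right child of 10 (depth 3)
14: right child of 13 (depth 4)
29: right child of 24 (depth 2)

19 12 10 11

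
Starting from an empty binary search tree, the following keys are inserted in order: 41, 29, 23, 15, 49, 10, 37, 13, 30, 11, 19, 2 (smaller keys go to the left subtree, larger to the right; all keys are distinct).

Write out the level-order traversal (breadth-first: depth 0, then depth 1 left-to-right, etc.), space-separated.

Insert 41: tree is empty, so 41 becomes the root.
Insert 29: 29 < 41 → go left. Place as left child of 41.
Insert 23: 23 < 41 → go left; 23 < 29 → go left. Place as left child of 29.
Insert 15: 15 < 41 → go left; 15 < 29 → go left; 15 < 23 → go left. Place as left child of 23.
Insert 49: 49 > 41 → go right. Place as right child of 41.
Insert 10: 10 < 41 → go left; 10 < 29 → go left; 10 < 23 → go left; 10 < 15 → go left. Place as left child of 15.
Insert 37: 37 < 41 → go left; 37 > 29 → go right. Place as right child of 29.
Insert 13: 13 < 41 → go left; 13 < 29 → go left; 13 < 23 → go left; 13 < 15 → go left; 13 > 10 → go right. Place as right child of 10.
Insert 30: 30 < 41 → go left; 30 > 29 → go right; 30 < 37 → go left. Place as left child of 37.
Insert 11: 11 < 41 → go left; 11 < 29 → go left; 11 < 23 → go left; 11 < 15 → go left; 11 > 10 → go right; 11 < 13 → go left. Place as left child of 13.
Insert 19: 19 < 41 → go left; 19 < 29 → go left; 19 < 23 → go left; 19 > 15 → go right. Place as right child of 15.
Insert 2: 2 < 41 → go left; 2 < 29 → go left; 2 < 23 → go left; 2 < 15 → go left; 2 < 10 → go left. Place as left child of 10.

41 29 49 23 37 15 30 10 19 2 13 11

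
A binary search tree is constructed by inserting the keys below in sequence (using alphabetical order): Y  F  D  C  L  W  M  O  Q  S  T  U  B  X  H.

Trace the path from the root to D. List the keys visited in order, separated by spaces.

Y F D

Y: root
F: left child of Y (depth 1)
D: left child of F (depth 2)
C: left child of D (depth 3)
L: right child of F (depth 2)
W: right child of L (depth 3)
M: left child of W (depth 4)
O: right child of M (depth 5)
Q: right child of O (depth 6)
S: right child of Q (depth 7)
T: right child of S (depth 8)
U: right child of T (depth 9)
B: left child of C (depth 4)
X: right child of W (depth 4)
H: left child of L (depth 3)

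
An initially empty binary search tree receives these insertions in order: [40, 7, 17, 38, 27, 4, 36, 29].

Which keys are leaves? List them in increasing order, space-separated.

Insert 40: tree is empty, so 40 becomes the root.
Insert 7: 7 < 40 → go left. Place as left child of 40.
Insert 17: 17 < 40 → go left; 17 > 7 → go right. Place as right child of 7.
Insert 38: 38 < 40 → go left; 38 > 7 → go right; 38 > 17 → go right. Place as right child of 17.
Insert 27: 27 < 40 → go left; 27 > 7 → go right; 27 > 17 → go right; 27 < 38 → go left. Place as left child of 38.
Insert 4: 4 < 40 → go left; 4 < 7 → go left. Place as left child of 7.
Insert 36: 36 < 40 → go left; 36 > 7 → go right; 36 > 17 → go right; 36 < 38 → go left; 36 > 27 → go right. Place as right child of 27.
Insert 29: 29 < 40 → go left; 29 > 7 → go right; 29 > 17 → go right; 29 < 38 → go left; 29 > 27 → go right; 29 < 36 → go left. Place as left child of 36.

4 29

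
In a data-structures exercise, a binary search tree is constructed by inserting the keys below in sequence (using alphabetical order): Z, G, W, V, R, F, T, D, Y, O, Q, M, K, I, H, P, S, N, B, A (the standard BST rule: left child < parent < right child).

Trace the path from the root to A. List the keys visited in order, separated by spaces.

Z: root
G: left child of Z (depth 1)
W: right child of G (depth 2)
V: left child of W (depth 3)
R: left child of V (depth 4)
F: left child of G (depth 2)
T: right child of R (depth 5)
D: left child of F (depth 3)
Y: right child of W (depth 3)
O: left child of R (depth 5)
Q: right child of O (depth 6)
M: left child of O (depth 6)
K: left child of M (depth 7)
I: left child of K (depth 8)
H: left child of I (depth 9)
P: left child of Q (depth 7)
S: left child of T (depth 6)
N: right child of M (depth 7)
B: left child of D (depth 4)
A: left child of B (depth 5)

Z G F D B A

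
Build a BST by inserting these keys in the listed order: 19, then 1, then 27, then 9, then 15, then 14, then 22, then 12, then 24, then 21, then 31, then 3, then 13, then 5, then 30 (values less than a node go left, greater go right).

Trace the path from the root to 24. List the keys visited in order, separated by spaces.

19 27 22 24

Resulting structure (node: left, right):
  19: L=1, R=27
  1: L=–, R=9
  27: L=22, R=31
  9: L=3, R=15
  15: L=14, R=–
  14: L=12, R=–
  22: L=21, R=24
  12: L=–, R=13
  24: L=–, R=–
  21: L=–, R=–
  31: L=30, R=–
  3: L=–, R=5
  13: L=–, R=–
  5: L=–, R=–
  30: L=–, R=–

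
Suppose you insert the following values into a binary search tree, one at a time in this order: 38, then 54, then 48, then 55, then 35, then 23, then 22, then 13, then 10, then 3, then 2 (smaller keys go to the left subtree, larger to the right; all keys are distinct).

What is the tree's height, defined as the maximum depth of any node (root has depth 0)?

38: root
54: right child of 38 (depth 1)
48: left child of 54 (depth 2)
55: right child of 54 (depth 2)
35: left child of 38 (depth 1)
23: left child of 35 (depth 2)
22: left child of 23 (depth 3)
13: left child of 22 (depth 4)
10: left child of 13 (depth 5)
3: left child of 10 (depth 6)
2: left child of 3 (depth 7)

The deepest node is 2 at depth 7.

7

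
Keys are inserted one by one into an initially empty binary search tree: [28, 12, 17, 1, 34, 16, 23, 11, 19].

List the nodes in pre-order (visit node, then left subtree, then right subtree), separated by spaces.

28 12 1 11 17 16 23 19 34

Insert 28: tree is empty, so 28 becomes the root.
Insert 12: 12 < 28 → go left. Place as left child of 28.
Insert 17: 17 < 28 → go left; 17 > 12 → go right. Place as right child of 12.
Insert 1: 1 < 28 → go left; 1 < 12 → go left. Place as left child of 12.
Insert 34: 34 > 28 → go right. Place as right child of 28.
Insert 16: 16 < 28 → go left; 16 > 12 → go right; 16 < 17 → go left. Place as left child of 17.
Insert 23: 23 < 28 → go left; 23 > 12 → go right; 23 > 17 → go right. Place as right child of 17.
Insert 11: 11 < 28 → go left; 11 < 12 → go left; 11 > 1 → go right. Place as right child of 1.
Insert 19: 19 < 28 → go left; 19 > 12 → go right; 19 > 17 → go right; 19 < 23 → go left. Place as left child of 23.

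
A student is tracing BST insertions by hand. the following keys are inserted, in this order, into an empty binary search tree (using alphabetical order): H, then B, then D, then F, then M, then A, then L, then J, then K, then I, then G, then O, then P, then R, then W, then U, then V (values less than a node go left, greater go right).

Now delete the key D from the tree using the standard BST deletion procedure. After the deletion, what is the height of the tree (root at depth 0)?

7

Insert H: tree is empty, so H becomes the root.
Insert B: B < H → go left. Place as left child of H.
Insert D: D < H → go left; D > B → go right. Place as right child of B.
Insert F: F < H → go left; F > B → go right; F > D → go right. Place as right child of D.
Insert M: M > H → go right. Place as right child of H.
Insert A: A < H → go left; A < B → go left. Place as left child of B.
Insert L: L > H → go right; L < M → go left. Place as left child of M.
Insert J: J > H → go right; J < M → go left; J < L → go left. Place as left child of L.
Insert K: K > H → go right; K < M → go left; K < L → go left; K > J → go right. Place as right child of J.
Insert I: I > H → go right; I < M → go left; I < L → go left; I < J → go left. Place as left child of J.
Insert G: G < H → go left; G > B → go right; G > D → go right; G > F → go right. Place as right child of F.
Insert O: O > H → go right; O > M → go right. Place as right child of M.
Insert P: P > H → go right; P > M → go right; P > O → go right. Place as right child of O.
Insert R: R > H → go right; R > M → go right; R > O → go right; R > P → go right. Place as right child of P.
Insert W: W > H → go right; W > M → go right; W > O → go right; W > P → go right; W > R → go right. Place as right child of R.
Insert U: U > H → go right; U > M → go right; U > O → go right; U > P → go right; U > R → go right; U < W → go left. Place as left child of W.
Insert V: V > H → go right; V > M → go right; V > O → go right; V > P → go right; V > R → go right; V < W → go left; V > U → go right. Place as right child of U.

Delete D (at most one child — splice it out).
After deletion, deepest node is V at depth 7.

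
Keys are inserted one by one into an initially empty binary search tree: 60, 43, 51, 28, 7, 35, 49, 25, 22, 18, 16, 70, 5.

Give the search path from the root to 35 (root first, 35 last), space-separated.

60 43 28 35

Resulting structure (node: left, right):
  60: L=43, R=70
  43: L=28, R=51
  51: L=49, R=–
  28: L=7, R=35
  7: L=5, R=25
  35: L=–, R=–
  49: L=–, R=–
  25: L=22, R=–
  22: L=18, R=–
  18: L=16, R=–
  16: L=–, R=–
  70: L=–, R=–
  5: L=–, R=–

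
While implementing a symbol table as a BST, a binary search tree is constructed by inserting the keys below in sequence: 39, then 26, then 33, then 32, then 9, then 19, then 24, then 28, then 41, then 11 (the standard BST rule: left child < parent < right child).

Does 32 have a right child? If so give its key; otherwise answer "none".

none

39: root
26: left child of 39 (depth 1)
33: right child of 26 (depth 2)
32: left child of 33 (depth 3)
9: left child of 26 (depth 2)
19: right child of 9 (depth 3)
24: right child of 19 (depth 4)
28: left child of 32 (depth 4)
41: right child of 39 (depth 1)
11: left child of 19 (depth 4)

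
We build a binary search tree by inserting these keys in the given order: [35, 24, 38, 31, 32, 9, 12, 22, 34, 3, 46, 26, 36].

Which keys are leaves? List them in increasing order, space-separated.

35: root
24: left child of 35 (depth 1)
38: right child of 35 (depth 1)
31: right child of 24 (depth 2)
32: right child of 31 (depth 3)
9: left child of 24 (depth 2)
12: right child of 9 (depth 3)
22: right child of 12 (depth 4)
34: right child of 32 (depth 4)
3: left child of 9 (depth 3)
46: right child of 38 (depth 2)
26: left child of 31 (depth 3)
36: left child of 38 (depth 2)

3 22 26 34 36 46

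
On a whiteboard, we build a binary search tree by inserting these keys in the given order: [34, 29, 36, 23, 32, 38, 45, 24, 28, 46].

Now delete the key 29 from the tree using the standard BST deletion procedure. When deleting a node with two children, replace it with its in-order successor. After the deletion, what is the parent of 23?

32

Insert 34: tree is empty, so 34 becomes the root.
Insert 29: 29 < 34 → go left. Place as left child of 34.
Insert 36: 36 > 34 → go right. Place as right child of 34.
Insert 23: 23 < 34 → go left; 23 < 29 → go left. Place as left child of 29.
Insert 32: 32 < 34 → go left; 32 > 29 → go right. Place as right child of 29.
Insert 38: 38 > 34 → go right; 38 > 36 → go right. Place as right child of 36.
Insert 45: 45 > 34 → go right; 45 > 36 → go right; 45 > 38 → go right. Place as right child of 38.
Insert 24: 24 < 34 → go left; 24 < 29 → go left; 24 > 23 → go right. Place as right child of 23.
Insert 28: 28 < 34 → go left; 28 < 29 → go left; 28 > 23 → go right; 28 > 24 → go right. Place as right child of 24.
Insert 46: 46 > 34 → go right; 46 > 36 → go right; 46 > 38 → go right; 46 > 45 → go right. Place as right child of 45.

Delete 29 (two children — replace with in-order successor).
After deletion, 23's parent is 32.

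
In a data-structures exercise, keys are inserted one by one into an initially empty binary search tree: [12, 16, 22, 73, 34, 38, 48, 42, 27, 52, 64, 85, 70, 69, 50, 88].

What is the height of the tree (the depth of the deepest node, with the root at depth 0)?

Insert 12: tree is empty, so 12 becomes the root.
Insert 16: 16 > 12 → go right. Place as right child of 12.
Insert 22: 22 > 12 → go right; 22 > 16 → go right. Place as right child of 16.
Insert 73: 73 > 12 → go right; 73 > 16 → go right; 73 > 22 → go right. Place as right child of 22.
Insert 34: 34 > 12 → go right; 34 > 16 → go right; 34 > 22 → go right; 34 < 73 → go left. Place as left child of 73.
Insert 38: 38 > 12 → go right; 38 > 16 → go right; 38 > 22 → go right; 38 < 73 → go left; 38 > 34 → go right. Place as right child of 34.
Insert 48: 48 > 12 → go right; 48 > 16 → go right; 48 > 22 → go right; 48 < 73 → go left; 48 > 34 → go right; 48 > 38 → go right. Place as right child of 38.
Insert 42: 42 > 12 → go right; 42 > 16 → go right; 42 > 22 → go right; 42 < 73 → go left; 42 > 34 → go right; 42 > 38 → go right; 42 < 48 → go left. Place as left child of 48.
Insert 27: 27 > 12 → go right; 27 > 16 → go right; 27 > 22 → go right; 27 < 73 → go left; 27 < 34 → go left. Place as left child of 34.
Insert 52: 52 > 12 → go right; 52 > 16 → go right; 52 > 22 → go right; 52 < 73 → go left; 52 > 34 → go right; 52 > 38 → go right; 52 > 48 → go right. Place as right child of 48.
Insert 64: 64 > 12 → go right; 64 > 16 → go right; 64 > 22 → go right; 64 < 73 → go left; 64 > 34 → go right; 64 > 38 → go right; 64 > 48 → go right; 64 > 52 → go right. Place as right child of 52.
Insert 85: 85 > 12 → go right; 85 > 16 → go right; 85 > 22 → go right; 85 > 73 → go right. Place as right child of 73.
Insert 70: 70 > 12 → go right; 70 > 16 → go right; 70 > 22 → go right; 70 < 73 → go left; 70 > 34 → go right; 70 > 38 → go right; 70 > 48 → go right; 70 > 52 → go right; 70 > 64 → go right. Place as right child of 64.
Insert 69: 69 > 12 → go right; 69 > 16 → go right; 69 > 22 → go right; 69 < 73 → go left; 69 > 34 → go right; 69 > 38 → go right; 69 > 48 → go right; 69 > 52 → go right; 69 > 64 → go right; 69 < 70 → go left. Place as left child of 70.
Insert 50: 50 > 12 → go right; 50 > 16 → go right; 50 > 22 → go right; 50 < 73 → go left; 50 > 34 → go right; 50 > 38 → go right; 50 > 48 → go right; 50 < 52 → go left. Place as left child of 52.
Insert 88: 88 > 12 → go right; 88 > 16 → go right; 88 > 22 → go right; 88 > 73 → go right; 88 > 85 → go right. Place as right child of 85.

The deepest node is 69 at depth 10.

10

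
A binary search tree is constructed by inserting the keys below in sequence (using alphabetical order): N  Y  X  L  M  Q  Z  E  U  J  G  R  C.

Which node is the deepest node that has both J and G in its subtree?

J

N: root
Y: right child of N (depth 1)
X: left child of Y (depth 2)
L: left child of N (depth 1)
M: right child of L (depth 2)
Q: left child of X (depth 3)
Z: right child of Y (depth 2)
E: left child of L (depth 2)
U: right child of Q (depth 4)
J: right child of E (depth 3)
G: left child of J (depth 4)
R: left child of U (depth 5)
C: left child of E (depth 3)

Path to J: N → L → E → J
Path to G: N → L → E → J → G
J lies on both paths and is an ancestor of the other node.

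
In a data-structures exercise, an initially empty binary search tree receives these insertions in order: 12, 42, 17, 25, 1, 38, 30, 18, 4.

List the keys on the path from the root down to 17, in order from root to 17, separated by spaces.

12 42 17

12: root
42: right child of 12 (depth 1)
17: left child of 42 (depth 2)
25: right child of 17 (depth 3)
1: left child of 12 (depth 1)
38: right child of 25 (depth 4)
30: left child of 38 (depth 5)
18: left child of 25 (depth 4)
4: right child of 1 (depth 2)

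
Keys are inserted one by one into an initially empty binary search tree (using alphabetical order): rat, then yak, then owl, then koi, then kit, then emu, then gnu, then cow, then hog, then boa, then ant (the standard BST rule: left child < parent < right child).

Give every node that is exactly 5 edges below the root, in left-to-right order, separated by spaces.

rat: root
yak: right child of rat (depth 1)
owl: left child of rat (depth 1)
koi: left child of owl (depth 2)
kit: left child of koi (depth 3)
emu: left child of kit (depth 4)
gnu: right child of emu (depth 5)
cow: left child of emu (depth 5)
hog: right child of gnu (depth 6)
boa: left child of cow (depth 6)
ant: left child of boa (depth 7)

cow gnu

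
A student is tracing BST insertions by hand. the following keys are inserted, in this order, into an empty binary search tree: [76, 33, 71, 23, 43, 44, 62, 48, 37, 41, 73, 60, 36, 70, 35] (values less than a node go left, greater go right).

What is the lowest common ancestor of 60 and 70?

62

Resulting structure (node: left, right):
  76: L=33, R=–
  33: L=23, R=71
  71: L=43, R=73
  23: L=–, R=–
  43: L=37, R=44
  44: L=–, R=62
  62: L=48, R=70
  48: L=–, R=60
  37: L=36, R=41
  41: L=–, R=–
  73: L=–, R=–
  60: L=–, R=–
  36: L=35, R=–
  70: L=–, R=–
  35: L=–, R=–

Path to 60: 76 → 33 → 71 → 43 → 44 → 62 → 48 → 60
Path to 70: 76 → 33 → 71 → 43 → 44 → 62 → 70
The paths share a prefix ending at 62, then split left and right.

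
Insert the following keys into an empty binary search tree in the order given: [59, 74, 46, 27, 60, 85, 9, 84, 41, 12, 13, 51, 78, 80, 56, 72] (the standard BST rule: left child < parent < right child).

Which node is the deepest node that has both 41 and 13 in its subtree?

Resulting structure (node: left, right):
  59: L=46, R=74
  74: L=60, R=85
  46: L=27, R=51
  27: L=9, R=41
  60: L=–, R=72
  85: L=84, R=–
  9: L=–, R=12
  84: L=78, R=–
  41: L=–, R=–
  12: L=–, R=13
  13: L=–, R=–
  51: L=–, R=56
  78: L=–, R=80
  80: L=–, R=–
  56: L=–, R=–
  72: L=–, R=–

Path to 41: 59 → 46 → 27 → 41
Path to 13: 59 → 46 → 27 → 9 → 12 → 13
The paths share a prefix ending at 27, then split left and right.

27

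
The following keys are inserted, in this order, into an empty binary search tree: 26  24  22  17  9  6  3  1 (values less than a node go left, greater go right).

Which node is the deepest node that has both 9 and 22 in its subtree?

Insert 26: tree is empty, so 26 becomes the root.
Insert 24: 24 < 26 → go left. Place as left child of 26.
Insert 22: 22 < 26 → go left; 22 < 24 → go left. Place as left child of 24.
Insert 17: 17 < 26 → go left; 17 < 24 → go left; 17 < 22 → go left. Place as left child of 22.
Insert 9: 9 < 26 → go left; 9 < 24 → go left; 9 < 22 → go left; 9 < 17 → go left. Place as left child of 17.
Insert 6: 6 < 26 → go left; 6 < 24 → go left; 6 < 22 → go left; 6 < 17 → go left; 6 < 9 → go left. Place as left child of 9.
Insert 3: 3 < 26 → go left; 3 < 24 → go left; 3 < 22 → go left; 3 < 17 → go left; 3 < 9 → go left; 3 < 6 → go left. Place as left child of 6.
Insert 1: 1 < 26 → go left; 1 < 24 → go left; 1 < 22 → go left; 1 < 17 → go left; 1 < 9 → go left; 1 < 6 → go left; 1 < 3 → go left. Place as left child of 3.

Path to 9: 26 → 24 → 22 → 17 → 9
Path to 22: 26 → 24 → 22
22 lies on both paths and is an ancestor of the other node.

22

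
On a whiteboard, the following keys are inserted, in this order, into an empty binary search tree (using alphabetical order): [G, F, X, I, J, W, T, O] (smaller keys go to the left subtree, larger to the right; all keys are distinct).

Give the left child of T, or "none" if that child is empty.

Insert G: tree is empty, so G becomes the root.
Insert F: F < G → go left. Place as left child of G.
Insert X: X > G → go right. Place as right child of G.
Insert I: I > G → go right; I < X → go left. Place as left child of X.
Insert J: J > G → go right; J < X → go left; J > I → go right. Place as right child of I.
Insert W: W > G → go right; W < X → go left; W > I → go right; W > J → go right. Place as right child of J.
Insert T: T > G → go right; T < X → go left; T > I → go right; T > J → go right; T < W → go left. Place as left child of W.
Insert O: O > G → go right; O < X → go left; O > I → go right; O > J → go right; O < W → go left; O < T → go left. Place as left child of T.

O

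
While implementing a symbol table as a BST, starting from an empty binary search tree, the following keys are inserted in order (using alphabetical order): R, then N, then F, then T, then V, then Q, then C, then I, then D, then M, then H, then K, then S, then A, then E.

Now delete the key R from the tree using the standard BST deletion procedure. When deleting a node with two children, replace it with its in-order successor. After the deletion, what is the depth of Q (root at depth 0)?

2

R: root
N: left child of R (depth 1)
F: left child of N (depth 2)
T: right child of R (depth 1)
V: right child of T (depth 2)
Q: right child of N (depth 2)
C: left child of F (depth 3)
I: right child of F (depth 3)
D: right child of C (depth 4)
M: right child of I (depth 4)
H: left child of I (depth 4)
K: left child of M (depth 5)
S: left child of T (depth 2)
A: left child of C (depth 4)
E: right child of D (depth 5)

Delete R (two children — replace with in-order successor).
After deletion, path to Q: S → N → Q.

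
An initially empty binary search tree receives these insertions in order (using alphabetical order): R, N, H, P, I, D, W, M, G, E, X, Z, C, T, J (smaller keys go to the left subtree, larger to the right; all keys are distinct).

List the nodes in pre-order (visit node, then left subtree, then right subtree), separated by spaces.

R: root
N: left child of R (depth 1)
H: left child of N (depth 2)
P: right child of N (depth 2)
I: right child of H (depth 3)
D: left child of H (depth 3)
W: right child of R (depth 1)
M: right child of I (depth 4)
G: right child of D (depth 4)
E: left child of G (depth 5)
X: right child of W (depth 2)
Z: right child of X (depth 3)
C: left child of D (depth 4)
T: left child of W (depth 2)
J: left child of M (depth 5)

R N H D C G E I M J P W T X Z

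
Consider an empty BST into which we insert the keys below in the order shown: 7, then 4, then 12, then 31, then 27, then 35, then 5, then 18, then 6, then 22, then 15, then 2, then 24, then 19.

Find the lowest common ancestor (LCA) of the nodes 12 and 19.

7: root
4: left child of 7 (depth 1)
12: right child of 7 (depth 1)
31: right child of 12 (depth 2)
27: left child of 31 (depth 3)
35: right child of 31 (depth 3)
5: right child of 4 (depth 2)
18: left child of 27 (depth 4)
6: right child of 5 (depth 3)
22: right child of 18 (depth 5)
15: left child of 18 (depth 5)
2: left child of 4 (depth 2)
24: right child of 22 (depth 6)
19: left child of 22 (depth 6)

Path to 12: 7 → 12
Path to 19: 7 → 12 → 31 → 27 → 18 → 22 → 19
12 lies on both paths and is an ancestor of the other node.

12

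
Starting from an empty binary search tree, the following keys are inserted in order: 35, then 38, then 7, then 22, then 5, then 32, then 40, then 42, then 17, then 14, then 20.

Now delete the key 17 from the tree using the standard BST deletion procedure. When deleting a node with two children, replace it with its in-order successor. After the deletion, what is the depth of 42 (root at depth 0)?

3

35: root
38: right child of 35 (depth 1)
7: left child of 35 (depth 1)
22: right child of 7 (depth 2)
5: left child of 7 (depth 2)
32: right child of 22 (depth 3)
40: right child of 38 (depth 2)
42: right child of 40 (depth 3)
17: left child of 22 (depth 3)
14: left child of 17 (depth 4)
20: right child of 17 (depth 4)

Delete 17 (two children — replace with in-order successor).
After deletion, path to 42: 35 → 38 → 40 → 42.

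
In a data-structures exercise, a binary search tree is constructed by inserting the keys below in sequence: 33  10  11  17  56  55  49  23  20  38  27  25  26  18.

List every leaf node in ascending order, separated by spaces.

18 26 38

Resulting structure (node: left, right):
  33: L=10, R=56
  10: L=–, R=11
  11: L=–, R=17
  17: L=–, R=23
  56: L=55, R=–
  55: L=49, R=–
  49: L=38, R=–
  23: L=20, R=27
  20: L=18, R=–
  38: L=–, R=–
  27: L=25, R=–
  25: L=–, R=26
  26: L=–, R=–
  18: L=–, R=–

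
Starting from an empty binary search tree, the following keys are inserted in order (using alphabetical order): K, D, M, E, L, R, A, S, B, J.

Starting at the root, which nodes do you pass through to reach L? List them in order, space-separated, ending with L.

K M L

K: root
D: left child of K (depth 1)
M: right child of K (depth 1)
E: right child of D (depth 2)
L: left child of M (depth 2)
R: right child of M (depth 2)
A: left child of D (depth 2)
S: right child of R (depth 3)
B: right child of A (depth 3)
J: right child of E (depth 3)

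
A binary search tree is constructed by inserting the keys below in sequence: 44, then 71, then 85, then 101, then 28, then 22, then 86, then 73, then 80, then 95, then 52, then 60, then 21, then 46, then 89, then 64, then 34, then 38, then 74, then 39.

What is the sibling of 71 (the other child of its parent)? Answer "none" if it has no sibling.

28

44: root
71: right child of 44 (depth 1)
85: right child of 71 (depth 2)
101: right child of 85 (depth 3)
28: left child of 44 (depth 1)
22: left child of 28 (depth 2)
86: left child of 101 (depth 4)
73: left child of 85 (depth 3)
80: right child of 73 (depth 4)
95: right child of 86 (depth 5)
52: left child of 71 (depth 2)
60: right child of 52 (depth 3)
21: left child of 22 (depth 3)
46: left child of 52 (depth 3)
89: left child of 95 (depth 6)
64: right child of 60 (depth 4)
34: right child of 28 (depth 2)
38: right child of 34 (depth 3)
74: left child of 80 (depth 5)
39: right child of 38 (depth 4)

71's parent is 44; the other child of 44 is 28.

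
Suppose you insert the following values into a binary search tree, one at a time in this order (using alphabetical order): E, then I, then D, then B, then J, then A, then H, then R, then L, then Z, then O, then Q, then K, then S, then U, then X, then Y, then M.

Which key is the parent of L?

R

E: root
I: right child of E (depth 1)
D: left child of E (depth 1)
B: left child of D (depth 2)
J: right child of I (depth 2)
A: left child of B (depth 3)
H: left child of I (depth 2)
R: right child of J (depth 3)
L: left child of R (depth 4)
Z: right child of R (depth 4)
O: right child of L (depth 5)
Q: right child of O (depth 6)
K: left child of L (depth 5)
S: left child of Z (depth 5)
U: right child of S (depth 6)
X: right child of U (depth 7)
Y: right child of X (depth 8)
M: left child of O (depth 6)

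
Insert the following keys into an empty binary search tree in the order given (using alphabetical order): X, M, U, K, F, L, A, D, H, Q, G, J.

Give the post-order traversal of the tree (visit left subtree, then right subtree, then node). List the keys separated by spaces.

D A G J H F L K Q U M X

X: root
M: left child of X (depth 1)
U: right child of M (depth 2)
K: left child of M (depth 2)
F: left child of K (depth 3)
L: right child of K (depth 3)
A: left child of F (depth 4)
D: right child of A (depth 5)
H: right child of F (depth 4)
Q: left child of U (depth 3)
G: left child of H (depth 5)
J: right child of H (depth 5)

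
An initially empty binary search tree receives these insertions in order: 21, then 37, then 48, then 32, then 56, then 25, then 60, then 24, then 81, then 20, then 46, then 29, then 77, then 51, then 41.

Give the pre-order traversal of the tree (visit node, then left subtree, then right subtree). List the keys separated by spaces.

Insert 21: tree is empty, so 21 becomes the root.
Insert 37: 37 > 21 → go right. Place as right child of 21.
Insert 48: 48 > 21 → go right; 48 > 37 → go right. Place as right child of 37.
Insert 32: 32 > 21 → go right; 32 < 37 → go left. Place as left child of 37.
Insert 56: 56 > 21 → go right; 56 > 37 → go right; 56 > 48 → go right. Place as right child of 48.
Insert 25: 25 > 21 → go right; 25 < 37 → go left; 25 < 32 → go left. Place as left child of 32.
Insert 60: 60 > 21 → go right; 60 > 37 → go right; 60 > 48 → go right; 60 > 56 → go right. Place as right child of 56.
Insert 24: 24 > 21 → go right; 24 < 37 → go left; 24 < 32 → go left; 24 < 25 → go left. Place as left child of 25.
Insert 81: 81 > 21 → go right; 81 > 37 → go right; 81 > 48 → go right; 81 > 56 → go right; 81 > 60 → go right. Place as right child of 60.
Insert 20: 20 < 21 → go left. Place as left child of 21.
Insert 46: 46 > 21 → go right; 46 > 37 → go right; 46 < 48 → go left. Place as left child of 48.
Insert 29: 29 > 21 → go right; 29 < 37 → go left; 29 < 32 → go left; 29 > 25 → go right. Place as right child of 25.
Insert 77: 77 > 21 → go right; 77 > 37 → go right; 77 > 48 → go right; 77 > 56 → go right; 77 > 60 → go right; 77 < 81 → go left. Place as left child of 81.
Insert 51: 51 > 21 → go right; 51 > 37 → go right; 51 > 48 → go right; 51 < 56 → go left. Place as left child of 56.
Insert 41: 41 > 21 → go right; 41 > 37 → go right; 41 < 48 → go left; 41 < 46 → go left. Place as left child of 46.

21 20 37 32 25 24 29 48 46 41 56 51 60 81 77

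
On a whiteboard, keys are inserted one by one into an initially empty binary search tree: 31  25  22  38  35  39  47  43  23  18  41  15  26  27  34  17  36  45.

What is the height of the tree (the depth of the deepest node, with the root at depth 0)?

Insert 31: tree is empty, so 31 becomes the root.
Insert 25: 25 < 31 → go left. Place as left child of 31.
Insert 22: 22 < 31 → go left; 22 < 25 → go left. Place as left child of 25.
Insert 38: 38 > 31 → go right. Place as right child of 31.
Insert 35: 35 > 31 → go right; 35 < 38 → go left. Place as left child of 38.
Insert 39: 39 > 31 → go right; 39 > 38 → go right. Place as right child of 38.
Insert 47: 47 > 31 → go right; 47 > 38 → go right; 47 > 39 → go right. Place as right child of 39.
Insert 43: 43 > 31 → go right; 43 > 38 → go right; 43 > 39 → go right; 43 < 47 → go left. Place as left child of 47.
Insert 23: 23 < 31 → go left; 23 < 25 → go left; 23 > 22 → go right. Place as right child of 22.
Insert 18: 18 < 31 → go left; 18 < 25 → go left; 18 < 22 → go left. Place as left child of 22.
Insert 41: 41 > 31 → go right; 41 > 38 → go right; 41 > 39 → go right; 41 < 47 → go left; 41 < 43 → go left. Place as left child of 43.
Insert 15: 15 < 31 → go left; 15 < 25 → go left; 15 < 22 → go left; 15 < 18 → go left. Place as left child of 18.
Insert 26: 26 < 31 → go left; 26 > 25 → go right. Place as right child of 25.
Insert 27: 27 < 31 → go left; 27 > 25 → go right; 27 > 26 → go right. Place as right child of 26.
Insert 34: 34 > 31 → go right; 34 < 38 → go left; 34 < 35 → go left. Place as left child of 35.
Insert 17: 17 < 31 → go left; 17 < 25 → go left; 17 < 22 → go left; 17 < 18 → go left; 17 > 15 → go right. Place as right child of 15.
Insert 36: 36 > 31 → go right; 36 < 38 → go left; 36 > 35 → go right. Place as right child of 35.
Insert 45: 45 > 31 → go right; 45 > 38 → go right; 45 > 39 → go right; 45 < 47 → go left; 45 > 43 → go right. Place as right child of 43.

The deepest node is 41 at depth 5.

5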